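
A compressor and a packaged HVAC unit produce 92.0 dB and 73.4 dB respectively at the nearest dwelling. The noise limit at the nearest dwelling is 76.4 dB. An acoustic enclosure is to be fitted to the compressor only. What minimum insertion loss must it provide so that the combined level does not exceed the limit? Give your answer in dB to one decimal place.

18.6 dB

Everything except the compressor sums to 10^(73.4/10) = 2.188e+07 in linear terms, 73.40 dB.
To meet 76.4 dB overall, the treated compressor may contribute at most 10^(76.4/10) − 2.188e+07 = 2.177e+07, i.e. 73.38 dB.
So the compressor must be reduced from 92.0 to 73.38 dB: IL = 18.62 dB.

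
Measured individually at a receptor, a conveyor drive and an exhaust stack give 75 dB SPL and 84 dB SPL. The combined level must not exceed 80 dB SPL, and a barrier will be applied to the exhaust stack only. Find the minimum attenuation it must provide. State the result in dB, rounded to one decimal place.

5.7 dB

Fixed contribution from the other source: Σ 10^(L/10) = 10^(75/10) = 3.162e+07 (75.00 dB SPL).
To meet 80 dB SPL overall, the treated exhaust stack may contribute at most 10^(80/10) − 3.162e+07 = 6.838e+07, i.e. 78.35 dB SPL.
Required insertion loss = 84 − 78.35 = 5.65 dB.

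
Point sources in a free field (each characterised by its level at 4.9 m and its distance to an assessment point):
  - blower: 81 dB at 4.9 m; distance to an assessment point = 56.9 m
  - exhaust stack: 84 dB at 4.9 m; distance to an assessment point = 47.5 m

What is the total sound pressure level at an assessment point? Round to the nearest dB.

Apply inverse-square spreading to bring every level to the receiver, then sum 10^(L/10).
blower: 81 − 20·log₁₀(56.9/4.9) = 81 − 21.30 = 59.70 dB.
exhaust stack: 84 − 20·log₁₀(47.5/4.9) = 84 − 19.73 = 64.27 dB.
Σ 10^(L/10) = 3.607e+06 → L_total = 10·log₁₀(3.607e+06) = 65.57 dB.

66 dB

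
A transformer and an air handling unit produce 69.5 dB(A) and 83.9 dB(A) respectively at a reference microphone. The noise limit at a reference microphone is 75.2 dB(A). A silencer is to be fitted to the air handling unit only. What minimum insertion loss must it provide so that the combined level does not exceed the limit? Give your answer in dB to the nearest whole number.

10 dB

Fixed contribution from the other source: Σ 10^(L/10) = 10^(69.5/10) = 8.913e+06 (69.50 dB(A)).
The limit corresponds to 10^(75.2/10) = 3.311e+07; subtracting the fixed part leaves 2.420e+07 for the air handling unit, i.e. 73.84 dB(A).
Required insertion loss = 83.9 − 73.84 = 10.06 dB.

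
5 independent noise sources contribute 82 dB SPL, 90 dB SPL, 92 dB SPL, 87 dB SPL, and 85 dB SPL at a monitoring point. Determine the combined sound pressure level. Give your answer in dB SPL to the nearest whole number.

96 dB SPL

For uncorrelated sources the intensities add, so convert each level to linear form, sum, and take 10·log₁₀ of the total.
Σ 10^(L/10) = 10^(82/10) + 10^(90/10) + 10^(92/10) + 10^(87/10) + 10^(85/10) = 3.561e+09.
L_total = 10·log₁₀(3.561e+09) = 95.52 dB SPL.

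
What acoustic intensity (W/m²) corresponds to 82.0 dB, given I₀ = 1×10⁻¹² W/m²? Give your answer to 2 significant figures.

0.00016 W/m²

I/I₀ = 10^(82.0/10) = 1.585e+08, so I = 1.585e+08 × 10⁻¹² W/m².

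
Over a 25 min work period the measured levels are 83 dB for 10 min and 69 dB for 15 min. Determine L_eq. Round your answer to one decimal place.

Weight each interval's intensity by its duration and average over T = 25 min:
Σ tᵢ·10^(Lᵢ/10) = 10·10^(83/10) + 15·10^(69/10) = 2.114e+09.
L_eq = 10·log₁₀(2.114e+09/25) = 79.27 dB.

79.3 dB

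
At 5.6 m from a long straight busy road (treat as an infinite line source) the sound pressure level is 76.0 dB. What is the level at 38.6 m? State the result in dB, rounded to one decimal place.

Cylindrical spreading from a line source gives a 10·log₁₀(r₂/r₁) drop.
L₂ = 76.0 − 10·log₁₀(38.6/5.6) = 76.0 − 8.384 = 67.62 dB.

67.6 dB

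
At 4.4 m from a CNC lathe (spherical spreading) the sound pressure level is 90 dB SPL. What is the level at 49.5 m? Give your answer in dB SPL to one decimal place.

69.0 dB SPL

Point-source attenuation: ΔL = 20·log₁₀(r₂/r₁) = 20·log₁₀(49.5/4.4) = 21.023 dB.
L₂ = 90 − 20·log₁₀(49.5/4.4) = 90 − 21.023 = 68.98 dB SPL.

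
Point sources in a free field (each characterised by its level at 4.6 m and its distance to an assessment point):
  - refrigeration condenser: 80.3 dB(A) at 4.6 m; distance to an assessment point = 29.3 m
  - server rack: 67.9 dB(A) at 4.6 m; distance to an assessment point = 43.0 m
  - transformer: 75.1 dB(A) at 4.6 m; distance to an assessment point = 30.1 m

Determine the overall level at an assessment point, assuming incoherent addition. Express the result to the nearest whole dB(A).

65 dB(A)

Propagate each source to the receiver with L = L_ref − 20·log₁₀(r/r_ref), then add intensities.
refrigeration condenser: 80.3 − 20·log₁₀(29.3/4.6) = 80.3 − 16.08 = 64.22 dB(A).
server rack: 67.9 − 20·log₁₀(43.0/4.6) = 67.9 − 19.41 = 48.49 dB(A).
transformer: 75.1 − 20·log₁₀(30.1/4.6) = 75.1 − 16.32 = 58.78 dB(A).
Σ 10^(L/10) = 3.467e+06 → L_total = 10·log₁₀(3.467e+06) = 65.40 dB(A).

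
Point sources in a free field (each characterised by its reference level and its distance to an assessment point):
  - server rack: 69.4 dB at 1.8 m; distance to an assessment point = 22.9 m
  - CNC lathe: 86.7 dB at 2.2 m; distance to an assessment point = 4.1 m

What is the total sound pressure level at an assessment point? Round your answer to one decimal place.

First find each source's level at the receiver (point-source: −20·log₁₀(r/r_ref)), then combine on an intensity basis.
server rack: 69.4 − 20·log₁₀(22.9/1.8) = 69.4 − 22.09 = 47.31 dB.
CNC lathe: 86.7 − 20·log₁₀(4.1/2.2) = 86.7 − 5.41 = 81.29 dB.
Σ 10^(L/10) = 1.347e+08 → L_total = 10·log₁₀(1.347e+08) = 81.29 dB.

81.3 dB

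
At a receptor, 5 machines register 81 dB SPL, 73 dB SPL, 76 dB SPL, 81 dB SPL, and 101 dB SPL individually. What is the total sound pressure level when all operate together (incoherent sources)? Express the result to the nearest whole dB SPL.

For uncorrelated sources the intensities add, so convert each level to linear form, sum, and take 10·log₁₀ of the total.
Σ 10^(L/10) = 10^(81/10) + 10^(73/10) + 10^(76/10) + 10^(81/10) + 10^(101/10) = 1.290e+10.
L_total = 10·log₁₀(1.290e+10) = 101.11 dB SPL.

101 dB SPL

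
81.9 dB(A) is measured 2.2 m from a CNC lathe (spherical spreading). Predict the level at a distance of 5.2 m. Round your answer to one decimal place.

74.4 dB(A)

Spherical spreading from a point source gives a 20·log₁₀(r₂/r₁) drop.
L₂ = 81.9 − 20·log₁₀(5.2/2.2) = 81.9 − 7.472 = 74.43 dB(A).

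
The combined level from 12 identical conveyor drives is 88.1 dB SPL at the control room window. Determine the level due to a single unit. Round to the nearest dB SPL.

77 dB SPL

Dividing the total intensity by 12 lowers the level by 10·log₁₀ 12 = 10.792 dB: L₁ = 88.1 − 10.792.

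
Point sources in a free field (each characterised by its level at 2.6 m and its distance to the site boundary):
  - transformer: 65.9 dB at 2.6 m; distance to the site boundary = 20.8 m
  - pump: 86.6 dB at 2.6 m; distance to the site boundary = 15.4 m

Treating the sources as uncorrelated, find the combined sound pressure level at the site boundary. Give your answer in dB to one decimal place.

Apply inverse-square spreading to bring every level to the receiver, then sum 10^(L/10).
transformer: 65.9 − 20·log₁₀(20.8/2.6) = 65.9 − 18.06 = 47.84 dB.
pump: 86.6 − 20·log₁₀(15.4/2.6) = 86.6 − 15.45 = 71.15 dB.
Σ 10^(L/10) = 1.309e+07 → L_total = 10·log₁₀(1.309e+07) = 71.17 dB.

71.2 dB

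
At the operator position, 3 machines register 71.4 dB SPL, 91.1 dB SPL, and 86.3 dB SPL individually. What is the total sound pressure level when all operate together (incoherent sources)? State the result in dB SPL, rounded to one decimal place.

For uncorrelated sources the intensities add, so convert each level to linear form, sum, and take 10·log₁₀ of the total.
Σ 10^(L/10) = 10^(71.4/10) + 10^(91.1/10) + 10^(86.3/10) = 1.729e+09.
L_total = 10·log₁₀(1.729e+09) = 92.38 dB SPL.

92.4 dB SPL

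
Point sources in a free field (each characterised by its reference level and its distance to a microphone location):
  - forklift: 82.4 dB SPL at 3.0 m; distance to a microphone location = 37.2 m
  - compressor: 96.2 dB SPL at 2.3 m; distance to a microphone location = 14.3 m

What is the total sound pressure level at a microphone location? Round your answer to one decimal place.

80.4 dB SPL

First find each source's level at the receiver (point-source: −20·log₁₀(r/r_ref)), then combine on an intensity basis.
forklift: 82.4 − 20·log₁₀(37.2/3.0) = 82.4 − 21.87 = 60.53 dB SPL.
compressor: 96.2 − 20·log₁₀(14.3/2.3) = 96.2 − 15.87 = 80.33 dB SPL.
Σ 10^(L/10) = 1.090e+08 → L_total = 10·log₁₀(1.090e+08) = 80.37 dB SPL.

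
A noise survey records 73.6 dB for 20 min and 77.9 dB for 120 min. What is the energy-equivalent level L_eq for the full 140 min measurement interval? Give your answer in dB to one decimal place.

77.5 dB

L_eq = 10·log₁₀[(1/T)·Σ tᵢ·10^(Lᵢ/10)] with T = 140 min.
Σ tᵢ·10^(Lᵢ/10) = 20·10^(73.6/10) + 120·10^(77.9/10) = 7.857e+09.
L_eq = 10·log₁₀(7.857e+09/140) = 77.49 dB.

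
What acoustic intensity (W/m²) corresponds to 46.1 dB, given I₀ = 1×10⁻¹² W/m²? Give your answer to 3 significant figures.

4.07e-08 W/m²

L = 10·log₁₀(I/I₀) ⇒ I = I₀·10^(L/10) = 10⁻¹² × 10^4.61.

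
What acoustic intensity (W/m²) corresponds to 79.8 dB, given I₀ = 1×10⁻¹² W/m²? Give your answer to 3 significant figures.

I = I₀·10^(L/10) = 10⁻¹² × 10^(79.8/10) = 10^(-4.020).

9.55e-05 W/m²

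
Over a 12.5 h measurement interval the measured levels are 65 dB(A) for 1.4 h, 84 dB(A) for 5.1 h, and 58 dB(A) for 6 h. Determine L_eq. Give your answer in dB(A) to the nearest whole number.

The energy average is taken in the linear domain: L_eq = 10·log₁₀[(Σ tᵢ·10^(Lᵢ/10))/T], T = 12.5 h.
Σ tᵢ·10^(Lᵢ/10) = 1.4·10^(65/10) + 5.1·10^(84/10) + 6·10^(58/10) = 1.289e+09.
L_eq = 10·log₁₀(1.289e+09/12.5) = 80.13 dB(A).

80 dB(A)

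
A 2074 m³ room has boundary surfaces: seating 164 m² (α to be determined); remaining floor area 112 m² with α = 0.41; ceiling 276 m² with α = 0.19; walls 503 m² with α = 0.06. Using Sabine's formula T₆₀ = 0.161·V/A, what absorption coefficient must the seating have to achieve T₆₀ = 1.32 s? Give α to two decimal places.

A = 0.161·V/T₆₀ = 0.161·2074/1.32 = 252.97 m² sabins.
Absorption from the other surfaces = 112·0.41 + 276·0.19 + 503·0.06 = 128.54 m², so the seating must supply 124.43 m² over 164 m².
α = 124.43/164 = 0.759.

0.76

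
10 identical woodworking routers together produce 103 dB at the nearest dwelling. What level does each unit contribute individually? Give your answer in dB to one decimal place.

93.0 dB

10 equal contributions raise the level by 10·log₁₀ 10 = 10.000 dB, so each unit alone gives 103 − 10.000.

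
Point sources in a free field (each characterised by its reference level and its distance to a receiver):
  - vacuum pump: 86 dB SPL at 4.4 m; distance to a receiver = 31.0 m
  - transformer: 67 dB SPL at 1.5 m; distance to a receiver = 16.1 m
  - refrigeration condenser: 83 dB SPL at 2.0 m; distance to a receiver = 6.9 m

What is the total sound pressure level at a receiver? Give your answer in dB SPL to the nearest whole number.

74 dB SPL

Propagate each source to the receiver with L = L_ref − 20·log₁₀(r/r_ref), then add intensities.
vacuum pump: 86 − 20·log₁₀(31.0/4.4) = 86 − 16.96 = 69.04 dB SPL.
transformer: 67 − 20·log₁₀(16.1/1.5) = 67 − 20.61 = 46.39 dB SPL.
refrigeration condenser: 83 − 20·log₁₀(6.9/2.0) = 83 − 10.76 = 72.24 dB SPL.
Σ 10^(L/10) = 2.483e+07 → L_total = 10·log₁₀(2.483e+07) = 73.95 dB SPL.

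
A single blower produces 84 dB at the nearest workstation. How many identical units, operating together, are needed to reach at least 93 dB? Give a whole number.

N identical sources give L₁ + 10·log₁₀ N, so require 10·log₁₀ N ≥ 93 − 84 = 9.0 dB.
N ≥ 10^(9.0/10) = 7.943, so N = 8.

8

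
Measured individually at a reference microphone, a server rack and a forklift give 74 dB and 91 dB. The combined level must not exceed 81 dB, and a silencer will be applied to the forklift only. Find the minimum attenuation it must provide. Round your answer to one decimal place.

11.0 dB

The untreated sources together contribute 10^(74/10) = 2.512e+07, i.e. 74.00 dB.
The limit corresponds to 10^(81/10) = 1.259e+08; subtracting the fixed part leaves 1.008e+08 for the forklift, i.e. 80.03 dB.
Required insertion loss = 91 − 80.03 = 10.97 dB.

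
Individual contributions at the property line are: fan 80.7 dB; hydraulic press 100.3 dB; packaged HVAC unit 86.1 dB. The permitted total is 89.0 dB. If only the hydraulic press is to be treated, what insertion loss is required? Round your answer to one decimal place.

16.0 dB

Fixed contribution from the other sources: Σ 10^(L/10) = 10^(80.7/10) + 10^(86.1/10) = 5.249e+08 (87.20 dB).
The limit corresponds to 10^(89.0/10) = 7.943e+08; subtracting the fixed part leaves 2.695e+08 for the hydraulic press, i.e. 84.30 dB.
Required insertion loss = 100.3 − 84.30 = 16.00 dB.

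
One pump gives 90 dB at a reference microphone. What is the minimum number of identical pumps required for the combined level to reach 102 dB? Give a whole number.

Need L₁ + 10·log₁₀ N ≥ 102, i.e. log₁₀ N ≥ 1.20.
N ≥ 10^(12.0/10) = 15.849, so N = 16.

16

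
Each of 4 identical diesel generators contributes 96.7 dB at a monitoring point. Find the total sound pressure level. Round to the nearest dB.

With 4 equal, uncorrelated contributions the intensity is 4× that of one unit, giving a rise of 10·log₁₀ 4.
L_total = 96.7 + 10·log₁₀(4) = 96.7 + 6.021 = 102.72 dB.

103 dB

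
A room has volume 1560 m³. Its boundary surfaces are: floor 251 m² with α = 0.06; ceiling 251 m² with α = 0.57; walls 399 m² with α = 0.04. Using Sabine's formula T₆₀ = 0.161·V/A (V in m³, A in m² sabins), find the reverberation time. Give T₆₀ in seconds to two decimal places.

Summing Sᵢαᵢ: 251·0.06 + 251·0.57 + 399·0.04 = 174.09 m².
T₆₀ = 0.161·V/A = 0.161·1560/174.09 = 1.443 s.

1.44 s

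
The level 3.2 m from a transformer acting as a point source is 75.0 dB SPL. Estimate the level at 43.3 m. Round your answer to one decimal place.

For a point source, L₂ = L₁ − 20·log₁₀(r₂/r₁).
L₂ = 75.0 − 20·log₁₀(43.3/3.2) = 75.0 − 22.627 = 52.37 dB SPL.

52.4 dB SPL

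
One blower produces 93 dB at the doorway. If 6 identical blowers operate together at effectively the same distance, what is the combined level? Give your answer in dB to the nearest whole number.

With 6 equal, uncorrelated contributions the intensity is 6× that of one unit, giving a rise of 10·log₁₀ 6.
L_total = 93 + 10·log₁₀(6) = 93 + 7.782 = 100.78 dB.

101 dB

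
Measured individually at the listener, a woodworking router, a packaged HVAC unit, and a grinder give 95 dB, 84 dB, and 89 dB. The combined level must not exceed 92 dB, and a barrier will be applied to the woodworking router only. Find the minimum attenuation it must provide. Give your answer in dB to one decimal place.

Fixed contribution from the other sources: Σ 10^(L/10) = 10^(84/10) + 10^(89/10) = 1.046e+09 (90.19 dB).
To meet 92 dB overall, the treated woodworking router may contribute at most 10^(92/10) − 1.046e+09 = 5.394e+08, i.e. 87.32 dB.
So the woodworking router must be reduced from 95 to 87.32 dB: IL = 7.68 dB.

7.7 dB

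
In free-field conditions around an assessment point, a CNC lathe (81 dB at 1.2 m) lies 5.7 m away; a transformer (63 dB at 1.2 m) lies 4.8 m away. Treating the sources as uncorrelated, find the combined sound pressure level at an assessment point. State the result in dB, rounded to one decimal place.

67.6 dB

Apply inverse-square spreading to bring every level to the receiver, then sum 10^(L/10).
CNC lathe: 81 − 20·log₁₀(5.7/1.2) = 81 − 13.53 = 67.47 dB.
transformer: 63 − 20·log₁₀(4.8/1.2) = 63 − 12.04 = 50.96 dB.
Σ 10^(L/10) = 5.704e+06 → L_total = 10·log₁₀(5.704e+06) = 67.56 dB.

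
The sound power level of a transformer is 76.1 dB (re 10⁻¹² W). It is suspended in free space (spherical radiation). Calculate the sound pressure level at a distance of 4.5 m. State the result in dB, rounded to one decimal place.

The power spreads over a sphere of area 4π·r², so L_p = L_w − 10·log₁₀(4π·r²).
4π·r² = 254.5 m², 10·log₁₀ of that is 24.056 dB.
L_p = 76.1 − 24.056 = 52.04 dB.

52.0 dB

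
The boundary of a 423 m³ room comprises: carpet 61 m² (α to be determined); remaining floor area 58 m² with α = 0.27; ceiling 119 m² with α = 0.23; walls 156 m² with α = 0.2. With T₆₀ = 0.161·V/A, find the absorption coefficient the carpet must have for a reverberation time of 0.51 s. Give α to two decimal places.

Required total absorption A = 0.161·423/0.51 = 133.54 m².
Absorption from the other surfaces = 58·0.27 + 119·0.23 + 156·0.2 = 74.23 m², so the carpet must supply 59.31 m² over 61 m².
α = 59.31/61 = 0.972.

0.97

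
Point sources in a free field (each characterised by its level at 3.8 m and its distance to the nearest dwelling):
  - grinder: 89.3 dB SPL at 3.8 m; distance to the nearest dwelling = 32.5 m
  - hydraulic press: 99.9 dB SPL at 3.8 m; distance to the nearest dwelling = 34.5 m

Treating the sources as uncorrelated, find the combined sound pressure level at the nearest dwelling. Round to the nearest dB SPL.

Propagate each source to the receiver with L = L_ref − 20·log₁₀(r/r_ref), then add intensities.
grinder: 89.3 − 20·log₁₀(32.5/3.8) = 89.3 − 18.64 = 70.66 dB SPL.
hydraulic press: 99.9 − 20·log₁₀(34.5/3.8) = 99.9 − 19.16 = 80.74 dB SPL.
Σ 10^(L/10) = 1.302e+08 → L_total = 10·log₁₀(1.302e+08) = 81.15 dB SPL.

81 dB SPL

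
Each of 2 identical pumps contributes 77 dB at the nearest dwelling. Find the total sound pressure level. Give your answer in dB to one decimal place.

80.0 dB

N identical incoherent sources raise the level by 10·log₁₀ N.
L_total = 77 + 10·log₁₀(2) = 77 + 3.010 = 80.01 dB.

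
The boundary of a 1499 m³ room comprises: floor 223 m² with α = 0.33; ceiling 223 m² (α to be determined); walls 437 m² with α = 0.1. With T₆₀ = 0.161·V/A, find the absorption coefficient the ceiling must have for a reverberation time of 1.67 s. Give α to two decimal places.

0.12

Required total absorption A = 0.161·1499/1.67 = 144.51 m².
Absorption from the other surfaces = 223·0.33 + 437·0.1 = 117.29 m², so the ceiling must supply 27.22 m² over 223 m².
α = 27.22/223 = 0.122.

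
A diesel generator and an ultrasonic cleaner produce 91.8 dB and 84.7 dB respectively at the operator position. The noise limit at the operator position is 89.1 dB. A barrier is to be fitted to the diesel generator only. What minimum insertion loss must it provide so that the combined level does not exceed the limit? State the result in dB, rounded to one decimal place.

4.7 dB

Fixed contribution from the other source: Σ 10^(L/10) = 10^(84.7/10) = 2.951e+08 (84.70 dB).
To meet 89.1 dB overall, the treated diesel generator may contribute at most 10^(89.1/10) − 2.951e+08 = 5.177e+08, i.e. 87.14 dB.
So the diesel generator must be reduced from 91.8 to 87.14 dB: IL = 4.66 dB.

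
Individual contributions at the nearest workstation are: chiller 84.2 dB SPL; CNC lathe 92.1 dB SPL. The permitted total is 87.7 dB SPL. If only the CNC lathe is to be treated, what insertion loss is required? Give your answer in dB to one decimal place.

The untreated sources together contribute 10^(84.2/10) = 2.630e+08, i.e. 84.20 dB SPL.
To meet 87.7 dB SPL overall, the treated CNC lathe may contribute at most 10^(87.7/10) − 2.630e+08 = 3.258e+08, i.e. 85.13 dB SPL.
Required insertion loss = 92.1 − 85.13 = 6.97 dB.

7.0 dB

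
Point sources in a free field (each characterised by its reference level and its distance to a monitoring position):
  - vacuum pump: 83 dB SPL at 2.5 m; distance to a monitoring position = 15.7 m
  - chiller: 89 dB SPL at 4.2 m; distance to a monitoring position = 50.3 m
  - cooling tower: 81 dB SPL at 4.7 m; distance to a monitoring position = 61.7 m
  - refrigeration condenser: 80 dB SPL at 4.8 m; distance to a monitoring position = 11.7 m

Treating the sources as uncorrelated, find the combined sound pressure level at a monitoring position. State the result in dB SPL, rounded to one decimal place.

First find each source's level at the receiver (point-source: −20·log₁₀(r/r_ref)), then combine on an intensity basis.
vacuum pump: 83 − 20·log₁₀(15.7/2.5) = 83 − 15.96 = 67.04 dB SPL.
chiller: 89 − 20·log₁₀(50.3/4.2) = 89 − 21.57 = 67.43 dB SPL.
cooling tower: 81 − 20·log₁₀(61.7/4.7) = 81 − 22.36 = 58.64 dB SPL.
refrigeration condenser: 80 − 20·log₁₀(11.7/4.8) = 80 − 7.74 = 72.26 dB SPL.
Σ 10^(L/10) = 2.816e+07 → L_total = 10·log₁₀(2.816e+07) = 74.50 dB SPL.

74.5 dB SPL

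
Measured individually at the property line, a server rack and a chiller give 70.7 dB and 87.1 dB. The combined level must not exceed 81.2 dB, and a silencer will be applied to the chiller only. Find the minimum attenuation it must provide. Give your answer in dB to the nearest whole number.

Fixed contribution from the other source: Σ 10^(L/10) = 10^(70.7/10) = 1.175e+07 (70.70 dB).
The limit corresponds to 10^(81.2/10) = 1.318e+08; subtracting the fixed part leaves 1.201e+08 for the chiller, i.e. 80.79 dB.
Required insertion loss = 87.1 − 80.79 = 6.31 dB.

6 dB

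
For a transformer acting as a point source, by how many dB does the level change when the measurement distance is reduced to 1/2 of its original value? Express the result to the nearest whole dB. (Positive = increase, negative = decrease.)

A point source loses 6 dB per doubling of distance; generally ΔL = −20·log₁₀(r₂/r₁).
ΔL = −20·log₁₀(0.5) = +6.02 dB.

+6 dB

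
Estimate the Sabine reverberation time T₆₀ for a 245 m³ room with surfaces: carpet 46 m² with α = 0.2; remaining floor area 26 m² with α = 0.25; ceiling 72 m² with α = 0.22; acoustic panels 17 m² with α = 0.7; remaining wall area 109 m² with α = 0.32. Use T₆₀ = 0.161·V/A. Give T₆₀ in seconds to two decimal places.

Summing Sᵢαᵢ: 46·0.2 + 26·0.25 + 72·0.22 + 17·0.7 + 109·0.32 = 78.32 m².
T₆₀ = 0.161 × 245 / 78.32 = 0.504 s.

0.50 s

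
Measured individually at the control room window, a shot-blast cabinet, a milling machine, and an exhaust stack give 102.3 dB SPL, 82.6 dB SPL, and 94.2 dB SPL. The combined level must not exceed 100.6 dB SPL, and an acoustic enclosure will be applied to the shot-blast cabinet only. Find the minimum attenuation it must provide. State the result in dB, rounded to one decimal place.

Everything except the shot-blast cabinet sums to 10^(82.6/10) + 10^(94.2/10) = 2.812e+09 in linear terms, 94.49 dB SPL.
To meet 100.6 dB SPL overall, the treated shot-blast cabinet may contribute at most 10^(100.6/10) − 2.812e+09 = 8.669e+09, i.e. 99.38 dB SPL.
Required insertion loss = 102.3 − 99.38 = 2.92 dB.

2.9 dB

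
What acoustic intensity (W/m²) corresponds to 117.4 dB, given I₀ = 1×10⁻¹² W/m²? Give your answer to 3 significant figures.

I/I₀ = 10^(117.4/10) = 5.495e+11, so I = 5.495e+11 × 10⁻¹² W/m².

0.550 W/m²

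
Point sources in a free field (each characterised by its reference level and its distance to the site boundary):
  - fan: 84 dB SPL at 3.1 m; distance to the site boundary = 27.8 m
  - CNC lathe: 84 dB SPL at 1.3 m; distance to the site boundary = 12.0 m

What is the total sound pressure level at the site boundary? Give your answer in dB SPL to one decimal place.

67.8 dB SPL

Propagate each source to the receiver with L = L_ref − 20·log₁₀(r/r_ref), then add intensities.
fan: 84 − 20·log₁₀(27.8/3.1) = 84 − 19.05 = 64.95 dB SPL.
CNC lathe: 84 − 20·log₁₀(12.0/1.3) = 84 − 19.30 = 64.70 dB SPL.
Σ 10^(L/10) = 6.071e+06 → L_total = 10·log₁₀(6.071e+06) = 67.83 dB SPL.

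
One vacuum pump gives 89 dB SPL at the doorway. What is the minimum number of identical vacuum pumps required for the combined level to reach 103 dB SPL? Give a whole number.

26

The shortfall is 103 − 89 = 14.0 dB, and N units add 10·log₁₀ N, so need 10·log₁₀ N ≥ 14.0.
N ≥ 10^(14.0/10) = 25.119, so N = 26.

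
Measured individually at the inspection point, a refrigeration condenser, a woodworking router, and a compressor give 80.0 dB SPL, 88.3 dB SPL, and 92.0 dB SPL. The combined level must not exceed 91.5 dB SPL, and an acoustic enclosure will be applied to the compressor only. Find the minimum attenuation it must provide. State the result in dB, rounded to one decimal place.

4.0 dB

Everything except the compressor sums to 10^(80.0/10) + 10^(88.3/10) = 7.761e+08 in linear terms, 88.90 dB SPL.
The limit corresponds to 10^(91.5/10) = 1.413e+09; subtracting the fixed part leaves 6.365e+08 for the compressor, i.e. 88.04 dB SPL.
Required insertion loss = 92.0 − 88.04 = 3.96 dB.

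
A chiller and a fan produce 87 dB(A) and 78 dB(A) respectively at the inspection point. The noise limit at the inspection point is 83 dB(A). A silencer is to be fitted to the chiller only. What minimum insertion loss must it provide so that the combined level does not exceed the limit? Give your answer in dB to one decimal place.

The untreated sources together contribute 10^(78/10) = 6.310e+07, i.e. 78.00 dB(A).
The limit corresponds to 10^(83/10) = 1.995e+08; subtracting the fixed part leaves 1.364e+08 for the chiller, i.e. 81.35 dB(A).
So the chiller must be reduced from 87 to 81.35 dB(A): IL = 5.65 dB.

5.7 dB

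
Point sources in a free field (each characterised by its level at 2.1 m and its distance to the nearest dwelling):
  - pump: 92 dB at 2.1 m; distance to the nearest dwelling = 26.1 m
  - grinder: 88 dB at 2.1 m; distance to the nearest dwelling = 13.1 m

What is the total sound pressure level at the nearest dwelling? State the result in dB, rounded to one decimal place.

First find each source's level at the receiver (point-source: −20·log₁₀(r/r_ref)), then combine on an intensity basis.
pump: 92 − 20·log₁₀(26.1/2.1) = 92 − 21.89 = 70.11 dB.
grinder: 88 − 20·log₁₀(13.1/2.1) = 88 − 15.90 = 72.10 dB.
Σ 10^(L/10) = 2.647e+07 → L_total = 10·log₁₀(2.647e+07) = 74.23 dB.

74.2 dB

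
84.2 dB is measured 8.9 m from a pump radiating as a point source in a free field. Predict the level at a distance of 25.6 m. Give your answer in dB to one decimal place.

75.0 dB

Spherical spreading from a point source gives a 20·log₁₀(r₂/r₁) drop.
L₂ = 84.2 − 20·log₁₀(25.6/8.9) = 84.2 − 9.177 = 75.02 dB.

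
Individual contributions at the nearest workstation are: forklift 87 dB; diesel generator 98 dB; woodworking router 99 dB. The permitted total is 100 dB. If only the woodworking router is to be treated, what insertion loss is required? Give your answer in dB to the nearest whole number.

Fixed contribution from the other sources: Σ 10^(L/10) = 10^(87/10) + 10^(98/10) = 6.811e+09 (98.33 dB).
To meet 100 dB overall, the treated woodworking router may contribute at most 10^(100/10) − 6.811e+09 = 3.189e+09, i.e. 95.04 dB.
Required insertion loss = 99 − 95.04 = 3.96 dB.

4 dB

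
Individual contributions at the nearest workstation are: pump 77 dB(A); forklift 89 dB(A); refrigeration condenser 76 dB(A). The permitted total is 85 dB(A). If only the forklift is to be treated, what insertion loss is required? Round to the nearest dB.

5 dB

The untreated sources together contribute 10^(77/10) + 10^(76/10) = 8.993e+07, i.e. 79.54 dB(A).
The limit corresponds to 10^(85/10) = 3.162e+08; subtracting the fixed part leaves 2.263e+08 for the forklift, i.e. 83.55 dB(A).
So the forklift must be reduced from 89 to 83.55 dB(A): IL = 5.45 dB.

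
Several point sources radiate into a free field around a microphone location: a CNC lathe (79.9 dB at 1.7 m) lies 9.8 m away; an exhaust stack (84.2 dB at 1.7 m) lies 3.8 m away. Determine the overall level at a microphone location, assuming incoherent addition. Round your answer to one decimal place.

77.4 dB

Propagate each source to the receiver with L = L_ref − 20·log₁₀(r/r_ref), then add intensities.
CNC lathe: 79.9 − 20·log₁₀(9.8/1.7) = 79.9 − 15.22 = 64.68 dB.
exhaust stack: 84.2 − 20·log₁₀(3.8/1.7) = 84.2 − 6.99 = 77.21 dB.
Σ 10^(L/10) = 5.558e+07 → L_total = 10·log₁₀(5.558e+07) = 77.45 dB.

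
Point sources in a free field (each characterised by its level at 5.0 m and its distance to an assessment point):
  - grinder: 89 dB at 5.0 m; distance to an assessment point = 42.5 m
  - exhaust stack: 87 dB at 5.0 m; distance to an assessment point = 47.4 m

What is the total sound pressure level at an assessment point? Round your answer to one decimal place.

72.2 dB

Propagate each source to the receiver with L = L_ref − 20·log₁₀(r/r_ref), then add intensities.
grinder: 89 − 20·log₁₀(42.5/5.0) = 89 − 18.59 = 70.41 dB.
exhaust stack: 87 − 20·log₁₀(47.4/5.0) = 87 − 19.54 = 67.46 dB.
Σ 10^(L/10) = 1.657e+07 → L_total = 10·log₁₀(1.657e+07) = 72.19 dB.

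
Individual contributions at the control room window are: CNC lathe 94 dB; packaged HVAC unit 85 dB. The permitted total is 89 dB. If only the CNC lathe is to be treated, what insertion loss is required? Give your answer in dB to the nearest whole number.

7 dB

The untreated sources together contribute 10^(85/10) = 3.162e+08, i.e. 85.00 dB.
The limit corresponds to 10^(89/10) = 7.943e+08; subtracting the fixed part leaves 4.781e+08 for the CNC lathe, i.e. 86.80 dB.
Required insertion loss = 94 − 86.80 = 7.20 dB.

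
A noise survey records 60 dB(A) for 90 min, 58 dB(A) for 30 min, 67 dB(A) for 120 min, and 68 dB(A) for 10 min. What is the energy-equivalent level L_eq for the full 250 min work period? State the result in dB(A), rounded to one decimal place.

The energy average is taken in the linear domain: L_eq = 10·log₁₀[(Σ tᵢ·10^(Lᵢ/10))/T], T = 250 min.
Σ tᵢ·10^(Lᵢ/10) = 90·10^(60/10) + 30·10^(58/10) + 120·10^(67/10) + 10·10^(68/10) = 7.734e+08.
L_eq = 10·log₁₀(7.734e+08/250) = 64.90 dB(A).

64.9 dB(A)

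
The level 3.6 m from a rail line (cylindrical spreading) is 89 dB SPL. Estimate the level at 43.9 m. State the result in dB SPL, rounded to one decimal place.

78.1 dB SPL

Line-source attenuation: ΔL = 10·log₁₀(r₂/r₁) = 10·log₁₀(43.9/3.6) = 10.862 dB.
L₂ = 89 − 10·log₁₀(43.9/3.6) = 89 − 10.862 = 78.14 dB SPL.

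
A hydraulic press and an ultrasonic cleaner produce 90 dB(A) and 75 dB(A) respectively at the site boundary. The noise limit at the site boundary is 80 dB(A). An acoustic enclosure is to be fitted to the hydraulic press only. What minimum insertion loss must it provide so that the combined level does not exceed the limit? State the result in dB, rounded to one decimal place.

11.7 dB

The untreated sources together contribute 10^(75/10) = 3.162e+07, i.e. 75.00 dB(A).
The limit corresponds to 10^(80/10) = 1.000e+08; subtracting the fixed part leaves 6.838e+07 for the hydraulic press, i.e. 78.35 dB(A).
Required insertion loss = 90 − 78.35 = 11.65 dB.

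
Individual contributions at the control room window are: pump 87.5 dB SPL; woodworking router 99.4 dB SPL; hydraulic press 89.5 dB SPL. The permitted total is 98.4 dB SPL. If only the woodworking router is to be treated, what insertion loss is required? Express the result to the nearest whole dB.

2 dB

The untreated sources together contribute 10^(87.5/10) + 10^(89.5/10) = 1.454e+09, i.e. 91.62 dB SPL.
To meet 98.4 dB SPL overall, the treated woodworking router may contribute at most 10^(98.4/10) − 1.454e+09 = 5.465e+09, i.e. 97.38 dB SPL.
So the woodworking router must be reduced from 99.4 to 97.38 dB SPL: IL = 2.02 dB.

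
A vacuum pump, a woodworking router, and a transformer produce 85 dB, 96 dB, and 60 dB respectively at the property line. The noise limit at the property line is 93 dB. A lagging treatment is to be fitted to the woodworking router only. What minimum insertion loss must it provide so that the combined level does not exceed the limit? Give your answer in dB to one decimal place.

3.8 dB

Fixed contribution from the other sources: Σ 10^(L/10) = 10^(85/10) + 10^(60/10) = 3.172e+08 (85.01 dB).
To meet 93 dB overall, the treated woodworking router may contribute at most 10^(93/10) − 3.172e+08 = 1.678e+09, i.e. 92.25 dB.
Required insertion loss = 96 − 92.25 = 3.75 dB.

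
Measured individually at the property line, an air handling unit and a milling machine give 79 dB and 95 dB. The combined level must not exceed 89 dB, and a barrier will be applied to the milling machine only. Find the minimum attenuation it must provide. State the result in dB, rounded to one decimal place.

6.5 dB

The untreated sources together contribute 10^(79/10) = 7.943e+07, i.e. 79.00 dB.
The limit corresponds to 10^(89/10) = 7.943e+08; subtracting the fixed part leaves 7.149e+08 for the milling machine, i.e. 88.54 dB.
So the milling machine must be reduced from 95 to 88.54 dB: IL = 6.46 dB.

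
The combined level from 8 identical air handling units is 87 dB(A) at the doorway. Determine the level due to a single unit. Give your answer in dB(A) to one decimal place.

8 equal contributions raise the level by 10·log₁₀ 8 = 9.031 dB, so each unit alone gives 87 − 9.031.

78.0 dB(A)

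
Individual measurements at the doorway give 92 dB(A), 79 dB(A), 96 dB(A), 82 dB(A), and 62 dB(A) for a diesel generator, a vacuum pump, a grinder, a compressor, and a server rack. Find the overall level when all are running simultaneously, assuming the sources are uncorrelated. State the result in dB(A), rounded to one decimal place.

97.6 dB(A)

Incoherent sources combine by intensity addition: L_total = 10·log₁₀(Σ 10^(L_i/10)).
Σ 10^(L/10) = 10^(92/10) + 10^(79/10) + 10^(96/10) + 10^(82/10) + 10^(62/10) = 5.805e+09.
L_total = 10·log₁₀(5.805e+09) = 97.64 dB(A).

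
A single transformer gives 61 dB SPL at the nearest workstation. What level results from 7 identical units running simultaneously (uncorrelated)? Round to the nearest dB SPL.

N identical incoherent sources raise the level by 10·log₁₀ N.
L_total = 61 + 10·log₁₀(7) = 61 + 8.451 = 69.45 dB SPL.

69 dB SPL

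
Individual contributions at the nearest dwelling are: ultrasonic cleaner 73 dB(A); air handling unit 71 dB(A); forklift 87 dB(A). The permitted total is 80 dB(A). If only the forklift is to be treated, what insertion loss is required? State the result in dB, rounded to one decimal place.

8.7 dB

Fixed contribution from the other sources: Σ 10^(L/10) = 10^(73/10) + 10^(71/10) = 3.254e+07 (75.12 dB(A)).
The limit corresponds to 10^(80/10) = 1.000e+08; subtracting the fixed part leaves 6.746e+07 for the forklift, i.e. 78.29 dB(A).
Required insertion loss = 87 − 78.29 = 8.71 dB.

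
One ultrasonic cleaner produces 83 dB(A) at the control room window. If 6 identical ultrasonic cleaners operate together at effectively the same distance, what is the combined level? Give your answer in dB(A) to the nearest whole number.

91 dB(A)

L_total = L₁ + 10·log₁₀ N for N identical incoherent sources.
L_total = 83 + 10·log₁₀(6) = 83 + 7.782 = 90.78 dB(A).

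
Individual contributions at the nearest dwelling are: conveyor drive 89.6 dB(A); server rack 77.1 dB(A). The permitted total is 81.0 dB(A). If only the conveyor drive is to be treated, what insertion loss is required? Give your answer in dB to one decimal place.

Fixed contribution from the other source: Σ 10^(L/10) = 10^(77.1/10) = 5.129e+07 (77.10 dB(A)).
To meet 81.0 dB(A) overall, the treated conveyor drive may contribute at most 10^(81.0/10) − 5.129e+07 = 7.461e+07, i.e. 78.73 dB(A).
Required insertion loss = 89.6 − 78.73 = 10.87 dB.

10.9 dB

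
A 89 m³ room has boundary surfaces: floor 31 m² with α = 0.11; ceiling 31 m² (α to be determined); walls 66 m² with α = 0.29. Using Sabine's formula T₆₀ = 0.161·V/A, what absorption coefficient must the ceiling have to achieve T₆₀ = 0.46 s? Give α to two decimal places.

A = 0.161·V/T₆₀ = 0.161·89/0.46 = 31.15 m² sabins.
Absorption from the other surfaces = 31·0.11 + 66·0.29 = 22.55 m², so the ceiling must supply 8.60 m² over 31 m².
α = 8.60/31 = 0.277.

0.28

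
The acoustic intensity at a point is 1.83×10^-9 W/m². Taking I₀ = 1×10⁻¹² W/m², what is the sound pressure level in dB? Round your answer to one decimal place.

32.6 dB

I/I₀ = 1.83×10^-9/10⁻¹² = 1.83×10^3, and L = 10·log₁₀(I/I₀).
L = 10·(0.2625 + 3) = 32.62 dB.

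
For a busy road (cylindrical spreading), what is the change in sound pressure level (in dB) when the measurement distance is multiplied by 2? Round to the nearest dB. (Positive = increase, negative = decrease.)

-3 dB

A line source loses 3 dB per doubling of distance; generally ΔL = −10·log₁₀(r₂/r₁).
ΔL = −10·log₁₀(2) = -3.01 dB.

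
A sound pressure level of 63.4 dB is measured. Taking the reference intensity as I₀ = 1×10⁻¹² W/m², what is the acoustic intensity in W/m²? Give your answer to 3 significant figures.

2.19e-06 W/m²

L = 10·log₁₀(I/I₀) ⇒ I = I₀·10^(L/10) = 10⁻¹² × 10^6.34.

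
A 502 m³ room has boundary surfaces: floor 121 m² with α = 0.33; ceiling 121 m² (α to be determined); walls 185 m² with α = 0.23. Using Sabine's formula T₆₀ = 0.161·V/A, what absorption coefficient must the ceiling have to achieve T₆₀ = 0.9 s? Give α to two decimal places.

From T₆₀ = 0.161·V/A, the target T₆₀ = 0.9 s needs A = 0.161·502/0.9 = 89.80 m².
Absorption from the other surfaces = 121·0.33 + 185·0.23 = 82.48 m², so the ceiling must supply 7.32 m² over 121 m².
α = 7.32/121 = 0.061.

0.06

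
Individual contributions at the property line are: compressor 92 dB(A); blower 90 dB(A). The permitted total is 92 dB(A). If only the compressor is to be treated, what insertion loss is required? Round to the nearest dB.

The untreated sources together contribute 10^(90/10) = 1.000e+09, i.e. 90.00 dB(A).
The limit corresponds to 10^(92/10) = 1.585e+09; subtracting the fixed part leaves 5.849e+08 for the compressor, i.e. 87.67 dB(A).
Required insertion loss = 92 − 87.67 = 4.33 dB.

4 dB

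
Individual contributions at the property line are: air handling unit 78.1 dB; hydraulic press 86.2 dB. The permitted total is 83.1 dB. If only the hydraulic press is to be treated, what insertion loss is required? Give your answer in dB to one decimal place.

Fixed contribution from the other source: Σ 10^(L/10) = 10^(78.1/10) = 6.457e+07 (78.10 dB).
The limit corresponds to 10^(83.1/10) = 2.042e+08; subtracting the fixed part leaves 1.396e+08 for the hydraulic press, i.e. 81.45 dB.
So the hydraulic press must be reduced from 86.2 to 81.45 dB: IL = 4.75 dB.

4.8 dB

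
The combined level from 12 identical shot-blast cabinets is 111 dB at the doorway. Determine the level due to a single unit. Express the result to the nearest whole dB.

100 dB

Dividing the total intensity by 12 lowers the level by 10·log₁₀ 12 = 10.792 dB: L₁ = 111 − 10.792.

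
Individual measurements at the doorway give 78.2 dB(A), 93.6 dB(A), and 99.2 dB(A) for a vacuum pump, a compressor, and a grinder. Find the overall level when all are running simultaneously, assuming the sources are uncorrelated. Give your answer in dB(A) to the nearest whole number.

100 dB(A)

For uncorrelated sources the intensities add, so convert each level to linear form, sum, and take 10·log₁₀ of the total.
Σ 10^(L/10) = 10^(78.2/10) + 10^(93.6/10) + 10^(99.2/10) = 1.067e+10.
L_total = 10·log₁₀(1.067e+10) = 100.28 dB(A).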